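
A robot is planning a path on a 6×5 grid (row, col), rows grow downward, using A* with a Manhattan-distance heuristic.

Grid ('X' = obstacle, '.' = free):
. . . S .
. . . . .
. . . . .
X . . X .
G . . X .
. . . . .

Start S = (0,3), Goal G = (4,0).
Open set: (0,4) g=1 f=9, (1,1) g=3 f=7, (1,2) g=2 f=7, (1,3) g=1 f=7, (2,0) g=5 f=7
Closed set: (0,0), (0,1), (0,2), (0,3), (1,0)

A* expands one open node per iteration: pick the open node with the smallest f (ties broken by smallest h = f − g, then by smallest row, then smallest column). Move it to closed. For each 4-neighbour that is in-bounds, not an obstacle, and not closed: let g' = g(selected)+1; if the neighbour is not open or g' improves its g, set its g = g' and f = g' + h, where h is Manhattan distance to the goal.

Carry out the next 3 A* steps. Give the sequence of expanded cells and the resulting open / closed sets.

step 1: expand (2,0) (f=7, h=2) → closed; open now [(0,4) g=1 f=9, (1,1) g=3 f=7, (1,2) g=2 f=7, (1,3) g=1 f=7, (2,1) g=6 f=9]
step 2: expand (1,1) (f=7, h=4) → closed; open now [(0,4) g=1 f=9, (1,2) g=2 f=7, (1,3) g=1 f=7, (2,1) g=4 f=7]
step 3: expand (2,1) (f=7, h=3) → closed; open now [(0,4) g=1 f=9, (1,2) g=2 f=7, (1,3) g=1 f=7, (2,2) g=5 f=9, (3,1) g=5 f=7]

order=[(2,0) → (1,1) → (2,1)]; open=[(0,4) g=1 f=9, (1,2) g=2 f=7, (1,3) g=1 f=7, (2,2) g=5 f=9, (3,1) g=5 f=7]; closed=[(0,0), (0,1), (0,2), (0,3), (1,0), (1,1), (2,0), (2,1)]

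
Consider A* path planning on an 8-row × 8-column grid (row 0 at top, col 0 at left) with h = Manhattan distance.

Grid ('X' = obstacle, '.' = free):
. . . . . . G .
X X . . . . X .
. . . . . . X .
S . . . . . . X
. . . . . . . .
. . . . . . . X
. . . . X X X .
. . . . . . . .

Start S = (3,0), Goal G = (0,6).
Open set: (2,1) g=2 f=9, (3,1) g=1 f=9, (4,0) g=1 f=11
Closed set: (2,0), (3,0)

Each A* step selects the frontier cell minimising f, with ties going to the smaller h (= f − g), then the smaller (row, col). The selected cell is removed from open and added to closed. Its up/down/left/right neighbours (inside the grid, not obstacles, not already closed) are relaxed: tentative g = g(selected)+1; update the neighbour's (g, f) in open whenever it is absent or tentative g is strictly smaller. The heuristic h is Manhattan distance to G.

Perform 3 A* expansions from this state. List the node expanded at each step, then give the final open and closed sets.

order=[(2,1) → (2,2) → (1,2)]; open=[(0,2) g=5 f=9, (1,3) g=5 f=9, (2,3) g=4 f=9, (3,1) g=1 f=9, (3,2) g=4 f=11, (4,0) g=1 f=11]; closed=[(1,2), (2,0), (2,1), (2,2), (3,0)]

step 1: expand (2,1) (f=9, h=7) → closed; open now [(2,2) g=3 f=9, (3,1) g=1 f=9, (4,0) g=1 f=11]
step 2: expand (2,2) (f=9, h=6) → closed; open now [(1,2) g=4 f=9, (2,3) g=4 f=9, (3,1) g=1 f=9, (3,2) g=4 f=11, (4,0) g=1 f=11]
step 3: expand (1,2) (f=9, h=5) → closed; open now [(0,2) g=5 f=9, (1,3) g=5 f=9, (2,3) g=4 f=9, (3,1) g=1 f=9, (3,2) g=4 f=11, (4,0) g=1 f=11]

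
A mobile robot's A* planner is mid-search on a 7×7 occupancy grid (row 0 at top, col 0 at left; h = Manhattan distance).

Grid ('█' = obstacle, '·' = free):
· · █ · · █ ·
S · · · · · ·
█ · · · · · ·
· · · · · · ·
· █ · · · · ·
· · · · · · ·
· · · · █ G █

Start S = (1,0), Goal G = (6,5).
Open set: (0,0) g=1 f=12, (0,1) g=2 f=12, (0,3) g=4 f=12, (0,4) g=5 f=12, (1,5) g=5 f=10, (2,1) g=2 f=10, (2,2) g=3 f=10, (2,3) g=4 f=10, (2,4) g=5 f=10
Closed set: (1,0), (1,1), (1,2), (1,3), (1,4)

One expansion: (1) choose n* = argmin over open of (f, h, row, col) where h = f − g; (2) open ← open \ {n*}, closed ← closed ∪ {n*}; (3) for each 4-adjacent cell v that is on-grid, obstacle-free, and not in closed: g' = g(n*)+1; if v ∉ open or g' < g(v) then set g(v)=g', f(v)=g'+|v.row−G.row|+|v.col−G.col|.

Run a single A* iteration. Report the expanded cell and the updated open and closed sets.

step 1: expand (1,5) (f=10, h=5) → closed; open now [(0,0) g=1 f=12, (0,1) g=2 f=12, (0,3) g=4 f=12, (0,4) g=5 f=12, (1,6) g=6 f=12, (2,1) g=2 f=10, (2,2) g=3 f=10, (2,3) g=4 f=10, (2,4) g=5 f=10, (2,5) g=6 f=10]

expanded=(1,5); open=[(0,0) g=1 f=12, (0,1) g=2 f=12, (0,3) g=4 f=12, (0,4) g=5 f=12, (1,6) g=6 f=12, (2,1) g=2 f=10, (2,2) g=3 f=10, (2,3) g=4 f=10, (2,4) g=5 f=10, (2,5) g=6 f=10]; closed=[(1,0), (1,1), (1,2), (1,3), (1,4), (1,5)]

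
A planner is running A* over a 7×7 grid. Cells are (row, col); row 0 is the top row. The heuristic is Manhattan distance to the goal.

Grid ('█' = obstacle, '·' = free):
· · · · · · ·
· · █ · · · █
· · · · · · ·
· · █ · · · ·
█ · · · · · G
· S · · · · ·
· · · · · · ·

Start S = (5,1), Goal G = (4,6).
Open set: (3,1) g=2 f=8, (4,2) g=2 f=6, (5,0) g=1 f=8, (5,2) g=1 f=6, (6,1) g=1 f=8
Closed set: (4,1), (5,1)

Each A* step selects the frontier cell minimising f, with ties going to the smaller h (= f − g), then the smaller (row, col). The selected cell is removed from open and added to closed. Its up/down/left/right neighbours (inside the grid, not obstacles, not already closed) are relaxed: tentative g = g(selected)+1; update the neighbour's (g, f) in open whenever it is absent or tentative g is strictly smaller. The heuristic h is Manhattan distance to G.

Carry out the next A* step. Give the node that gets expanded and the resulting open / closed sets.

expanded=(4,2); open=[(3,1) g=2 f=8, (4,3) g=3 f=6, (5,0) g=1 f=8, (5,2) g=1 f=6, (6,1) g=1 f=8]; closed=[(4,1), (4,2), (5,1)]

step 1: expand (4,2) (f=6, h=4) → closed; open now [(3,1) g=2 f=8, (4,3) g=3 f=6, (5,0) g=1 f=8, (5,2) g=1 f=6, (6,1) g=1 f=8]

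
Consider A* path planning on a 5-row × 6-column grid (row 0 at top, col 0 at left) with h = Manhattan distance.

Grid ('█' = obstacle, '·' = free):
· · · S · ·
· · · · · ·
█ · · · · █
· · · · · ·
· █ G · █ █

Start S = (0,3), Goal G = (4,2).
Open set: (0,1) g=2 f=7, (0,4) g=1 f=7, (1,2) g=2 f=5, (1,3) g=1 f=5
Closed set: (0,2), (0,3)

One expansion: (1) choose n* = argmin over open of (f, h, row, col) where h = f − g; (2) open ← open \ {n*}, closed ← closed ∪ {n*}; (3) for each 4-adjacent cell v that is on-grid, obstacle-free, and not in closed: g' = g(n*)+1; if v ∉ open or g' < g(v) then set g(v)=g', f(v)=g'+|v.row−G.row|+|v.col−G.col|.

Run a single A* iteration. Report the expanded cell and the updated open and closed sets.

step 1: expand (1,2) (f=5, h=3) → closed; open now [(0,1) g=2 f=7, (0,4) g=1 f=7, (1,1) g=3 f=7, (1,3) g=1 f=5, (2,2) g=3 f=5]

expanded=(1,2); open=[(0,1) g=2 f=7, (0,4) g=1 f=7, (1,1) g=3 f=7, (1,3) g=1 f=5, (2,2) g=3 f=5]; closed=[(0,2), (0,3), (1,2)]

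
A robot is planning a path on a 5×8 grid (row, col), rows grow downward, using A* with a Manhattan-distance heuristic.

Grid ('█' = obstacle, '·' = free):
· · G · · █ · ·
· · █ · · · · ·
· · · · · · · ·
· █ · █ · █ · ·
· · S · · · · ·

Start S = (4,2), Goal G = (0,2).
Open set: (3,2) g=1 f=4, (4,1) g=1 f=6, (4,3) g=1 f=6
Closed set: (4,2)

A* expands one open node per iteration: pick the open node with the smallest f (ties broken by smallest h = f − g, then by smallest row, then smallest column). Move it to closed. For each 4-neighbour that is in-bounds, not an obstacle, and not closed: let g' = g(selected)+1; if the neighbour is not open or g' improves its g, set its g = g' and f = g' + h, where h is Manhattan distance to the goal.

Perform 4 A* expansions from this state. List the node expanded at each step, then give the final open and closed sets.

order=[(3,2) → (2,2) → (2,1) → (1,1)]; open=[(0,1) g=5 f=6, (1,0) g=5 f=8, (2,0) g=4 f=8, (2,3) g=3 f=6, (4,1) g=1 f=6, (4,3) g=1 f=6]; closed=[(1,1), (2,1), (2,2), (3,2), (4,2)]

step 1: expand (3,2) (f=4, h=3) → closed; open now [(2,2) g=2 f=4, (4,1) g=1 f=6, (4,3) g=1 f=6]
step 2: expand (2,2) (f=4, h=2) → closed; open now [(2,1) g=3 f=6, (2,3) g=3 f=6, (4,1) g=1 f=6, (4,3) g=1 f=6]
step 3: expand (2,1) (f=6, h=3) → closed; open now [(1,1) g=4 f=6, (2,0) g=4 f=8, (2,3) g=3 f=6, (4,1) g=1 f=6, (4,3) g=1 f=6]
step 4: expand (1,1) (f=6, h=2) → closed; open now [(0,1) g=5 f=6, (1,0) g=5 f=8, (2,0) g=4 f=8, (2,3) g=3 f=6, (4,1) g=1 f=6, (4,3) g=1 f=6]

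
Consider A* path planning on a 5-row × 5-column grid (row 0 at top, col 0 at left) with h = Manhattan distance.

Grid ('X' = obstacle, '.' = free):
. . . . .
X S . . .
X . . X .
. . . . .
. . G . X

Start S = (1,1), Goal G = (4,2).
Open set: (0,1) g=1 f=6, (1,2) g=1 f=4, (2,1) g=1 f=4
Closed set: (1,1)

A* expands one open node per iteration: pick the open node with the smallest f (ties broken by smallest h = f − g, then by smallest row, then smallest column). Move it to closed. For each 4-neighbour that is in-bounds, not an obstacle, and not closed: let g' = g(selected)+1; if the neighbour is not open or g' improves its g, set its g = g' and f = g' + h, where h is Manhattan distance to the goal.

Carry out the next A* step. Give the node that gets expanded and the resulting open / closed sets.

expanded=(1,2); open=[(0,1) g=1 f=6, (0,2) g=2 f=6, (1,3) g=2 f=6, (2,1) g=1 f=4, (2,2) g=2 f=4]; closed=[(1,1), (1,2)]

step 1: expand (1,2) (f=4, h=3) → closed; open now [(0,1) g=1 f=6, (0,2) g=2 f=6, (1,3) g=2 f=6, (2,1) g=1 f=4, (2,2) g=2 f=4]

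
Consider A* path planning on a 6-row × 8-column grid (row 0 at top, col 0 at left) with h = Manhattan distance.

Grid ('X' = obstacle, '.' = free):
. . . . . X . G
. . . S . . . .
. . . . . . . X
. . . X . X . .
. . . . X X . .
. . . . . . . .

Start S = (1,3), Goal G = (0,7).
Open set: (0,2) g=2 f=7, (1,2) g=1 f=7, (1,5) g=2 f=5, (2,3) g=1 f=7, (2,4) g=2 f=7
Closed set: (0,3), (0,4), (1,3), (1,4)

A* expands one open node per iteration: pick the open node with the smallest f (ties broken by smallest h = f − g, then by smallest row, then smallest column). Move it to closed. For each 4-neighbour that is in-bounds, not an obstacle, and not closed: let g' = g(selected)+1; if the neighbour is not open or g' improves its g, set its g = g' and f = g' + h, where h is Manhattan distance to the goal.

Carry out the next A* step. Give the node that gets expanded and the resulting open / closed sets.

step 1: expand (1,5) (f=5, h=3) → closed; open now [(0,2) g=2 f=7, (1,2) g=1 f=7, (1,6) g=3 f=5, (2,3) g=1 f=7, (2,4) g=2 f=7, (2,5) g=3 f=7]

expanded=(1,5); open=[(0,2) g=2 f=7, (1,2) g=1 f=7, (1,6) g=3 f=5, (2,3) g=1 f=7, (2,4) g=2 f=7, (2,5) g=3 f=7]; closed=[(0,3), (0,4), (1,3), (1,4), (1,5)]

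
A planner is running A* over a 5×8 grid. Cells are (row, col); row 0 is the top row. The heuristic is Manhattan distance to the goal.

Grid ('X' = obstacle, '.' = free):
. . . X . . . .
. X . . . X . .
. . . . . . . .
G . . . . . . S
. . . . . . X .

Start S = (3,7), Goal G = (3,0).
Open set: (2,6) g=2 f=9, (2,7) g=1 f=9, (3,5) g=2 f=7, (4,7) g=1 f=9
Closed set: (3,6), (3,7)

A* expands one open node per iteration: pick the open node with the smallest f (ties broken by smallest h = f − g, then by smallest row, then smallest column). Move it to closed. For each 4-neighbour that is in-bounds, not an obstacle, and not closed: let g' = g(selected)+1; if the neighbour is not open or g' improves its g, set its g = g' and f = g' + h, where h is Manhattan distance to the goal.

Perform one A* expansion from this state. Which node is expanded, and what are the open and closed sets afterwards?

expanded=(3,5); open=[(2,5) g=3 f=9, (2,6) g=2 f=9, (2,7) g=1 f=9, (3,4) g=3 f=7, (4,5) g=3 f=9, (4,7) g=1 f=9]; closed=[(3,5), (3,6), (3,7)]

step 1: expand (3,5) (f=7, h=5) → closed; open now [(2,5) g=3 f=9, (2,6) g=2 f=9, (2,7) g=1 f=9, (3,4) g=3 f=7, (4,5) g=3 f=9, (4,7) g=1 f=9]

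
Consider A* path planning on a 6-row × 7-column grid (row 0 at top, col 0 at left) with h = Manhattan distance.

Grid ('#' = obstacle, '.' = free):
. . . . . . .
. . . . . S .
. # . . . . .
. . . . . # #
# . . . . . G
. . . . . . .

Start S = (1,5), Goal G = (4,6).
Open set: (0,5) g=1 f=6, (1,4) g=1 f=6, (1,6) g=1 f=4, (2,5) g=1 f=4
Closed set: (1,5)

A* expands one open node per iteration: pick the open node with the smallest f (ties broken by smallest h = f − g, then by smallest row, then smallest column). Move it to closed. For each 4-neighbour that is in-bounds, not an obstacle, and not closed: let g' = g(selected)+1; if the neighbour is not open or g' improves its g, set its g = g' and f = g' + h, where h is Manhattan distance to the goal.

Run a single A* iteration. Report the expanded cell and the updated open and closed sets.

step 1: expand (1,6) (f=4, h=3) → closed; open now [(0,5) g=1 f=6, (0,6) g=2 f=6, (1,4) g=1 f=6, (2,5) g=1 f=4, (2,6) g=2 f=4]

expanded=(1,6); open=[(0,5) g=1 f=6, (0,6) g=2 f=6, (1,4) g=1 f=6, (2,5) g=1 f=4, (2,6) g=2 f=4]; closed=[(1,5), (1,6)]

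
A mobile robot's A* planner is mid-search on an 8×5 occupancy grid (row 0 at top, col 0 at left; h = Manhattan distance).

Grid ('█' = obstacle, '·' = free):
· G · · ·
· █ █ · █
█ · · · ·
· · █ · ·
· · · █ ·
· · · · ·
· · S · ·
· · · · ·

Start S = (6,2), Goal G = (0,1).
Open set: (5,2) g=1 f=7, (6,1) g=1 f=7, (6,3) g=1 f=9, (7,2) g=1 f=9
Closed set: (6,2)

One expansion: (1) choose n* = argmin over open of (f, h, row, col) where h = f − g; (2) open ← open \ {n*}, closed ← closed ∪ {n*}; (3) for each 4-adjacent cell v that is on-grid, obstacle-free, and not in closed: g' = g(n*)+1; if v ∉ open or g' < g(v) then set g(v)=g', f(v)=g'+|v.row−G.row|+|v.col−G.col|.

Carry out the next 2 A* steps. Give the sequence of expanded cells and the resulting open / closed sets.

step 1: expand (5,2) (f=7, h=6) → closed; open now [(4,2) g=2 f=7, (5,1) g=2 f=7, (5,3) g=2 f=9, (6,1) g=1 f=7, (6,3) g=1 f=9, (7,2) g=1 f=9]
step 2: expand (4,2) (f=7, h=5) → closed; open now [(4,1) g=3 f=7, (5,1) g=2 f=7, (5,3) g=2 f=9, (6,1) g=1 f=7, (6,3) g=1 f=9, (7,2) g=1 f=9]

order=[(5,2) → (4,2)]; open=[(4,1) g=3 f=7, (5,1) g=2 f=7, (5,3) g=2 f=9, (6,1) g=1 f=7, (6,3) g=1 f=9, (7,2) g=1 f=9]; closed=[(4,2), (5,2), (6,2)]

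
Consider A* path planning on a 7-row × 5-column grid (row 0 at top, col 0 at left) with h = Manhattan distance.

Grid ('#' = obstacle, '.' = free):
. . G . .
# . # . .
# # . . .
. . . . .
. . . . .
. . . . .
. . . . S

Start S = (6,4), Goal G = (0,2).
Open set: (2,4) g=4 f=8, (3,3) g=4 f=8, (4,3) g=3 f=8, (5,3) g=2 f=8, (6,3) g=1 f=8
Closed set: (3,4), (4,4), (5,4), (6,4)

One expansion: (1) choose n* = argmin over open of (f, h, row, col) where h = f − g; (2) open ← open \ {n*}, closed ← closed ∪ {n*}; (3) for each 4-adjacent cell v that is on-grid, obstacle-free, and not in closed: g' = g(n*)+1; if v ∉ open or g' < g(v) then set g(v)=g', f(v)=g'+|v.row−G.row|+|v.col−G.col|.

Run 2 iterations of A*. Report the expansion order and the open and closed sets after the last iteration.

order=[(2,4) → (1,4)]; open=[(0,4) g=6 f=8, (1,3) g=6 f=8, (2,3) g=5 f=8, (3,3) g=4 f=8, (4,3) g=3 f=8, (5,3) g=2 f=8, (6,3) g=1 f=8]; closed=[(1,4), (2,4), (3,4), (4,4), (5,4), (6,4)]

step 1: expand (2,4) (f=8, h=4) → closed; open now [(1,4) g=5 f=8, (2,3) g=5 f=8, (3,3) g=4 f=8, (4,3) g=3 f=8, (5,3) g=2 f=8, (6,3) g=1 f=8]
step 2: expand (1,4) (f=8, h=3) → closed; open now [(0,4) g=6 f=8, (1,3) g=6 f=8, (2,3) g=5 f=8, (3,3) g=4 f=8, (4,3) g=3 f=8, (5,3) g=2 f=8, (6,3) g=1 f=8]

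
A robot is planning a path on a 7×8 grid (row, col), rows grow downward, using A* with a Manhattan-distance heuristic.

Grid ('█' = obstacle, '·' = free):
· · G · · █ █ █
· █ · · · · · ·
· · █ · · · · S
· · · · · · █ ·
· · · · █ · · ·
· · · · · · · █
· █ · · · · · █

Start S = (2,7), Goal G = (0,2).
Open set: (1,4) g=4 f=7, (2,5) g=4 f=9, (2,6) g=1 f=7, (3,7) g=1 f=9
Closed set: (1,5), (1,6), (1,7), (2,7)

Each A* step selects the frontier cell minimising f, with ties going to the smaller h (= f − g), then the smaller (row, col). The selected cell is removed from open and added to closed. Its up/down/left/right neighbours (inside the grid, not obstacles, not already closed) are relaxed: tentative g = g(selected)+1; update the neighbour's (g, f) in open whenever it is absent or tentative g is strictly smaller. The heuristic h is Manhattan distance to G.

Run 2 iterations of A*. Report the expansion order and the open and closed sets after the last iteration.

order=[(1,4) → (0,4)]; open=[(0,3) g=6 f=7, (1,3) g=5 f=7, (2,4) g=5 f=9, (2,5) g=4 f=9, (2,6) g=1 f=7, (3,7) g=1 f=9]; closed=[(0,4), (1,4), (1,5), (1,6), (1,7), (2,7)]

step 1: expand (1,4) (f=7, h=3) → closed; open now [(0,4) g=5 f=7, (1,3) g=5 f=7, (2,4) g=5 f=9, (2,5) g=4 f=9, (2,6) g=1 f=7, (3,7) g=1 f=9]
step 2: expand (0,4) (f=7, h=2) → closed; open now [(0,3) g=6 f=7, (1,3) g=5 f=7, (2,4) g=5 f=9, (2,5) g=4 f=9, (2,6) g=1 f=7, (3,7) g=1 f=9]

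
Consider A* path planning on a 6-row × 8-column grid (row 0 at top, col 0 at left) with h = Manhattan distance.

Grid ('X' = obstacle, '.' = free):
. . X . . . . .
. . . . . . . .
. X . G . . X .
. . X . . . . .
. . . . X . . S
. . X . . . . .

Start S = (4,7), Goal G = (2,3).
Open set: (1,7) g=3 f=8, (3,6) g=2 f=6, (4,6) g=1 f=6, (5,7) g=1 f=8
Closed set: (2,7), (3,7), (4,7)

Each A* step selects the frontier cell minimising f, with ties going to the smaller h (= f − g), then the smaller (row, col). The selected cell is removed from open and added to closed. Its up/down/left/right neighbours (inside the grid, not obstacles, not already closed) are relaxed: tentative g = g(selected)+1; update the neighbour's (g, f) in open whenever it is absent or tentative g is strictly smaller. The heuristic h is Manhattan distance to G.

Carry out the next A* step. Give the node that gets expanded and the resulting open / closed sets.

step 1: expand (3,6) (f=6, h=4) → closed; open now [(1,7) g=3 f=8, (3,5) g=3 f=6, (4,6) g=1 f=6, (5,7) g=1 f=8]

expanded=(3,6); open=[(1,7) g=3 f=8, (3,5) g=3 f=6, (4,6) g=1 f=6, (5,7) g=1 f=8]; closed=[(2,7), (3,6), (3,7), (4,7)]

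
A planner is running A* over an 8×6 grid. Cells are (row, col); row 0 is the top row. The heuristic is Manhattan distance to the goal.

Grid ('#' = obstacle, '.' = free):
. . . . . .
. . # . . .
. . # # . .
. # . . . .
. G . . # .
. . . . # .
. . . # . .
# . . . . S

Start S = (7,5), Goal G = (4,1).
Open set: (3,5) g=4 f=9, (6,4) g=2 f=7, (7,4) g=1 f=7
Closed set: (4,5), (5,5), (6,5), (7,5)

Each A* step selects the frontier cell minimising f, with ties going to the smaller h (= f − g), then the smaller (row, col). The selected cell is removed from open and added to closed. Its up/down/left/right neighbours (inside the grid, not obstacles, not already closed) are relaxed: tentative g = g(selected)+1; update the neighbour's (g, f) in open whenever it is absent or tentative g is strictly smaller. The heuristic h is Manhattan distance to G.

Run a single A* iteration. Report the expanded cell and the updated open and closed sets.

step 1: expand (6,4) (f=7, h=5) → closed; open now [(3,5) g=4 f=9, (7,4) g=1 f=7]

expanded=(6,4); open=[(3,5) g=4 f=9, (7,4) g=1 f=7]; closed=[(4,5), (5,5), (6,4), (6,5), (7,5)]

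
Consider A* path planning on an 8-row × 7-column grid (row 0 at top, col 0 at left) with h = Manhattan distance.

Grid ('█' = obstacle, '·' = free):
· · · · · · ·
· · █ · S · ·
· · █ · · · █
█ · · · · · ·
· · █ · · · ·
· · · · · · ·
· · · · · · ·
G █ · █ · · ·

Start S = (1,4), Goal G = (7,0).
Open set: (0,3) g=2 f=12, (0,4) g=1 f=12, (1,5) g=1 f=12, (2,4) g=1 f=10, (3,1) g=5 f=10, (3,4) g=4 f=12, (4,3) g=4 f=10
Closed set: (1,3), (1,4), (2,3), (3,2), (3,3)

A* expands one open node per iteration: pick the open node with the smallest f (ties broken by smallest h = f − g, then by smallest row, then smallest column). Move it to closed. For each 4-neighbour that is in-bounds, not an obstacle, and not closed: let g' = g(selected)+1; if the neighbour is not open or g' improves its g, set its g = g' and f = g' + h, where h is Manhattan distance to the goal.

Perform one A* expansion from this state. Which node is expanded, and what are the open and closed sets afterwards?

step 1: expand (3,1) (f=10, h=5) → closed; open now [(0,3) g=2 f=12, (0,4) g=1 f=12, (1,5) g=1 f=12, (2,1) g=6 f=12, (2,4) g=1 f=10, (3,4) g=4 f=12, (4,1) g=6 f=10, (4,3) g=4 f=10]

expanded=(3,1); open=[(0,3) g=2 f=12, (0,4) g=1 f=12, (1,5) g=1 f=12, (2,1) g=6 f=12, (2,4) g=1 f=10, (3,4) g=4 f=12, (4,1) g=6 f=10, (4,3) g=4 f=10]; closed=[(1,3), (1,4), (2,3), (3,1), (3,2), (3,3)]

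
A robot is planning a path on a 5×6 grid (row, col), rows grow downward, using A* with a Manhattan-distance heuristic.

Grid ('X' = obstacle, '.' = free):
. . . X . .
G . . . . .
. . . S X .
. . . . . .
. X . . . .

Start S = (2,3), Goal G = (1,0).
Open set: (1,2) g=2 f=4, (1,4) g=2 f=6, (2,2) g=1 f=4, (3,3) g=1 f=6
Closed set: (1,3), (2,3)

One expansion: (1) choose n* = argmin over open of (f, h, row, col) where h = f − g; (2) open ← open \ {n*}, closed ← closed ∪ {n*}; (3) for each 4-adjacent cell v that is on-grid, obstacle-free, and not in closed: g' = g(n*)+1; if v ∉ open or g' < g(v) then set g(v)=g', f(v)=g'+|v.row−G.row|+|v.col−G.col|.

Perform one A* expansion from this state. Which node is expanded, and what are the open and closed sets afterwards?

step 1: expand (1,2) (f=4, h=2) → closed; open now [(0,2) g=3 f=6, (1,1) g=3 f=4, (1,4) g=2 f=6, (2,2) g=1 f=4, (3,3) g=1 f=6]

expanded=(1,2); open=[(0,2) g=3 f=6, (1,1) g=3 f=4, (1,4) g=2 f=6, (2,2) g=1 f=4, (3,3) g=1 f=6]; closed=[(1,2), (1,3), (2,3)]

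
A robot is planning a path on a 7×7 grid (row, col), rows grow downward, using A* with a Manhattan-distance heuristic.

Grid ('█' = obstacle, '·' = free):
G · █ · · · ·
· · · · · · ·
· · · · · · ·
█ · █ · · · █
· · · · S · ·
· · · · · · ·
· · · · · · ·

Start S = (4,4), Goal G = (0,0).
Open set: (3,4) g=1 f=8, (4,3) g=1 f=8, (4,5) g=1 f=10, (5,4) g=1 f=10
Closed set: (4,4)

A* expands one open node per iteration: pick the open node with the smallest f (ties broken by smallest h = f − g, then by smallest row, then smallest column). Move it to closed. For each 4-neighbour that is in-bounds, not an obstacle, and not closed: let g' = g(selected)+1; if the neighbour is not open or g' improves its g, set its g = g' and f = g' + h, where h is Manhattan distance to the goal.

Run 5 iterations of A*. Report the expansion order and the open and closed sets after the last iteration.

step 1: expand (3,4) (f=8, h=7) → closed; open now [(2,4) g=2 f=8, (3,3) g=2 f=8, (3,5) g=2 f=10, (4,3) g=1 f=8, (4,5) g=1 f=10, (5,4) g=1 f=10]
step 2: expand (2,4) (f=8, h=6) → closed; open now [(1,4) g=3 f=8, (2,3) g=3 f=8, (2,5) g=3 f=10, (3,3) g=2 f=8, (3,5) g=2 f=10, (4,3) g=1 f=8, (4,5) g=1 f=10, (5,4) g=1 f=10]
step 3: expand (1,4) (f=8, h=5) → closed; open now [(0,4) g=4 f=8, (1,3) g=4 f=8, (1,5) g=4 f=10, (2,3) g=3 f=8, (2,5) g=3 f=10, (3,3) g=2 f=8, (3,5) g=2 f=10, (4,3) g=1 f=8, (4,5) g=1 f=10, (5,4) g=1 f=10]
step 4: expand (0,4) (f=8, h=4) → closed; open now [(0,3) g=5 f=8, (0,5) g=5 f=10, (1,3) g=4 f=8, (1,5) g=4 f=10, (2,3) g=3 f=8, (2,5) g=3 f=10, (3,3) g=2 f=8, (3,5) g=2 f=10, (4,3) g=1 f=8, (4,5) g=1 f=10, (5,4) g=1 f=10]
step 5: expand (0,3) (f=8, h=3) → closed; open now [(0,5) g=5 f=10, (1,3) g=4 f=8, (1,5) g=4 f=10, (2,3) g=3 f=8, (2,5) g=3 f=10, (3,3) g=2 f=8, (3,5) g=2 f=10, (4,3) g=1 f=8, (4,5) g=1 f=10, (5,4) g=1 f=10]

order=[(3,4) → (2,4) → (1,4) → (0,4) → (0,3)]; open=[(0,5) g=5 f=10, (1,3) g=4 f=8, (1,5) g=4 f=10, (2,3) g=3 f=8, (2,5) g=3 f=10, (3,3) g=2 f=8, (3,5) g=2 f=10, (4,3) g=1 f=8, (4,5) g=1 f=10, (5,4) g=1 f=10]; closed=[(0,3), (0,4), (1,4), (2,4), (3,4), (4,4)]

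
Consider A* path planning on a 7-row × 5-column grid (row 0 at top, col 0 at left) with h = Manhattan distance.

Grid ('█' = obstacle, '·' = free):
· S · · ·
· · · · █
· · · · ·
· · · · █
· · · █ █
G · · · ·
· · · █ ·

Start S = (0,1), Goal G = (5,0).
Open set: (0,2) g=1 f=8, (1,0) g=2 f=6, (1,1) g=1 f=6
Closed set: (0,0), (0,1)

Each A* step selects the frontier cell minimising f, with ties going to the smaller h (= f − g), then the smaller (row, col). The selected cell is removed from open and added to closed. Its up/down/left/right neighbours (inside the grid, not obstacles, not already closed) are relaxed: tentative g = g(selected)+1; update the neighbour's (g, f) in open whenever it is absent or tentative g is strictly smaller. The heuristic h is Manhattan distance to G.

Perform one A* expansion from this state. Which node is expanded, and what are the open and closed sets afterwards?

expanded=(1,0); open=[(0,2) g=1 f=8, (1,1) g=1 f=6, (2,0) g=3 f=6]; closed=[(0,0), (0,1), (1,0)]

step 1: expand (1,0) (f=6, h=4) → closed; open now [(0,2) g=1 f=8, (1,1) g=1 f=6, (2,0) g=3 f=6]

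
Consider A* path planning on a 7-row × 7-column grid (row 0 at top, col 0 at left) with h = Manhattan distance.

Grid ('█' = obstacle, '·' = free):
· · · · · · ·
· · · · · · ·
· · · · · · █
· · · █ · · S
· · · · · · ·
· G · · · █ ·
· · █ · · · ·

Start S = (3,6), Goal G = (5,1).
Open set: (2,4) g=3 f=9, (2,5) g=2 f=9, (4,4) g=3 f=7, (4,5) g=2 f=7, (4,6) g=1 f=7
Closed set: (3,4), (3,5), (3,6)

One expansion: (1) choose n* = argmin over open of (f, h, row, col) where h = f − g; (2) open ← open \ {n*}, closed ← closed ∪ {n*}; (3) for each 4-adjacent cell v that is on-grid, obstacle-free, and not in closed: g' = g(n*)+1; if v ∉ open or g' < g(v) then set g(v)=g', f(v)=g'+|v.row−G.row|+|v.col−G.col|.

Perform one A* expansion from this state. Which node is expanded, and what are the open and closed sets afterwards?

expanded=(4,4); open=[(2,4) g=3 f=9, (2,5) g=2 f=9, (4,3) g=4 f=7, (4,5) g=2 f=7, (4,6) g=1 f=7, (5,4) g=4 f=7]; closed=[(3,4), (3,5), (3,6), (4,4)]

step 1: expand (4,4) (f=7, h=4) → closed; open now [(2,4) g=3 f=9, (2,5) g=2 f=9, (4,3) g=4 f=7, (4,5) g=2 f=7, (4,6) g=1 f=7, (5,4) g=4 f=7]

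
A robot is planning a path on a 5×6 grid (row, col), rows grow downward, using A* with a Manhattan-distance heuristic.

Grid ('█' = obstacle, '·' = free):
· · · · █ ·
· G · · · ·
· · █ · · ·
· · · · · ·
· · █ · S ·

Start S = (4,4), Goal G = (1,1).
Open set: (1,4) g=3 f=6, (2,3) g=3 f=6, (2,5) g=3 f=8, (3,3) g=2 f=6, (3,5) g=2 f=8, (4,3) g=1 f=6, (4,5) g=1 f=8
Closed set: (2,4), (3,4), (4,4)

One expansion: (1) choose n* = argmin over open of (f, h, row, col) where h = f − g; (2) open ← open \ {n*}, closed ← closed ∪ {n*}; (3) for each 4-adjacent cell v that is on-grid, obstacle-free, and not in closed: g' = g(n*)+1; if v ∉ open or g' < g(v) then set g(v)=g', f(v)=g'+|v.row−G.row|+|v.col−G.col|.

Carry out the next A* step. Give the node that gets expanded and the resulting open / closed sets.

step 1: expand (1,4) (f=6, h=3) → closed; open now [(1,3) g=4 f=6, (1,5) g=4 f=8, (2,3) g=3 f=6, (2,5) g=3 f=8, (3,3) g=2 f=6, (3,5) g=2 f=8, (4,3) g=1 f=6, (4,5) g=1 f=8]

expanded=(1,4); open=[(1,3) g=4 f=6, (1,5) g=4 f=8, (2,3) g=3 f=6, (2,5) g=3 f=8, (3,3) g=2 f=6, (3,5) g=2 f=8, (4,3) g=1 f=6, (4,5) g=1 f=8]; closed=[(1,4), (2,4), (3,4), (4,4)]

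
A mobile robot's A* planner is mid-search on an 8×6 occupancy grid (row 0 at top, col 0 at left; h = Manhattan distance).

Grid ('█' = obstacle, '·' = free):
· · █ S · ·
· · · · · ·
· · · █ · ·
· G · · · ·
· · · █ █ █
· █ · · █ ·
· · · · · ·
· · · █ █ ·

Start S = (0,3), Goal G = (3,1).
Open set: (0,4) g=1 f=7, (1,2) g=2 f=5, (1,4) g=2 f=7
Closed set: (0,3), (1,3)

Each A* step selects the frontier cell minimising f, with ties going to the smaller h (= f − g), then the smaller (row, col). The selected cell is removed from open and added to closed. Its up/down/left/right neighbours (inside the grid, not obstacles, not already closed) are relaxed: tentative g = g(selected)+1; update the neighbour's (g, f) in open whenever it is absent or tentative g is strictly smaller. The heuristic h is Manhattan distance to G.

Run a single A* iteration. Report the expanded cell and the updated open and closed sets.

step 1: expand (1,2) (f=5, h=3) → closed; open now [(0,4) g=1 f=7, (1,1) g=3 f=5, (1,4) g=2 f=7, (2,2) g=3 f=5]

expanded=(1,2); open=[(0,4) g=1 f=7, (1,1) g=3 f=5, (1,4) g=2 f=7, (2,2) g=3 f=5]; closed=[(0,3), (1,2), (1,3)]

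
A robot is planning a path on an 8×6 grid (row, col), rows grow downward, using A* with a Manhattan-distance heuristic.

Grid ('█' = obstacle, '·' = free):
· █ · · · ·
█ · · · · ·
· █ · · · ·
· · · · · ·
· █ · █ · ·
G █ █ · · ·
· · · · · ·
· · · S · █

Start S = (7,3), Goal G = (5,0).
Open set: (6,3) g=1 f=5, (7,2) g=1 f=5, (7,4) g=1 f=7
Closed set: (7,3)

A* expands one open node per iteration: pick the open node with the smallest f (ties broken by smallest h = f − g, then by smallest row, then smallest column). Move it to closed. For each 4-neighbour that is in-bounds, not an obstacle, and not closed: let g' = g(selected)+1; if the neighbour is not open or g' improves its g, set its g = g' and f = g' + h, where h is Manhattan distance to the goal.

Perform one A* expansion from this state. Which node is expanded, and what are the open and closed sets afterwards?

expanded=(6,3); open=[(5,3) g=2 f=5, (6,2) g=2 f=5, (6,4) g=2 f=7, (7,2) g=1 f=5, (7,4) g=1 f=7]; closed=[(6,3), (7,3)]

step 1: expand (6,3) (f=5, h=4) → closed; open now [(5,3) g=2 f=5, (6,2) g=2 f=5, (6,4) g=2 f=7, (7,2) g=1 f=5, (7,4) g=1 f=7]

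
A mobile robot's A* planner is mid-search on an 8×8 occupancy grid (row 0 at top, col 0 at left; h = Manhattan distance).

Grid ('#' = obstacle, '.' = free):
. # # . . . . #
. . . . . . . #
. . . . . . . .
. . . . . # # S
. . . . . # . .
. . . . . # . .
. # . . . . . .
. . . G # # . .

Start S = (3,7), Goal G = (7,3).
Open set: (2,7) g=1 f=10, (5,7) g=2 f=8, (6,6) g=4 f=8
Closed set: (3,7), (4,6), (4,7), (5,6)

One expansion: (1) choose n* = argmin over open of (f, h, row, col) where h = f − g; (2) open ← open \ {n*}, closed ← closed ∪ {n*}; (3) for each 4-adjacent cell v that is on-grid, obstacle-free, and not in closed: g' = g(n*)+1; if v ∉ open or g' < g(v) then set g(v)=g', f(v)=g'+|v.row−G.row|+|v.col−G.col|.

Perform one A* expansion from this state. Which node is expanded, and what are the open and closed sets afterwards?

expanded=(6,6); open=[(2,7) g=1 f=10, (5,7) g=2 f=8, (6,5) g=5 f=8, (6,7) g=5 f=10, (7,6) g=5 f=8]; closed=[(3,7), (4,6), (4,7), (5,6), (6,6)]

step 1: expand (6,6) (f=8, h=4) → closed; open now [(2,7) g=1 f=10, (5,7) g=2 f=8, (6,5) g=5 f=8, (6,7) g=5 f=10, (7,6) g=5 f=8]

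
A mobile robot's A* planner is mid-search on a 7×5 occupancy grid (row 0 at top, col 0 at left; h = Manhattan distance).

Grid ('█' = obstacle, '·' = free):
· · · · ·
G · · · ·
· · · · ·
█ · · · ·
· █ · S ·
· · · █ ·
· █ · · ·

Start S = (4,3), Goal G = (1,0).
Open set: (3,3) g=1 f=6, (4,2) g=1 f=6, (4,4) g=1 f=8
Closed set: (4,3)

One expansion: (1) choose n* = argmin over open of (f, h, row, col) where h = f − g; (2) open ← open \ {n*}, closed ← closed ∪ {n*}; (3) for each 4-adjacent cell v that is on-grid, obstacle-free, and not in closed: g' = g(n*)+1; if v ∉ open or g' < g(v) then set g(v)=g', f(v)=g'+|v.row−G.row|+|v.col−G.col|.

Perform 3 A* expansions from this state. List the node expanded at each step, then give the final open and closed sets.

order=[(3,3) → (2,3) → (1,3)]; open=[(0,3) g=4 f=8, (1,2) g=4 f=6, (1,4) g=4 f=8, (2,2) g=3 f=6, (2,4) g=3 f=8, (3,2) g=2 f=6, (3,4) g=2 f=8, (4,2) g=1 f=6, (4,4) g=1 f=8]; closed=[(1,3), (2,3), (3,3), (4,3)]

step 1: expand (3,3) (f=6, h=5) → closed; open now [(2,3) g=2 f=6, (3,2) g=2 f=6, (3,4) g=2 f=8, (4,2) g=1 f=6, (4,4) g=1 f=8]
step 2: expand (2,3) (f=6, h=4) → closed; open now [(1,3) g=3 f=6, (2,2) g=3 f=6, (2,4) g=3 f=8, (3,2) g=2 f=6, (3,4) g=2 f=8, (4,2) g=1 f=6, (4,4) g=1 f=8]
step 3: expand (1,3) (f=6, h=3) → closed; open now [(0,3) g=4 f=8, (1,2) g=4 f=6, (1,4) g=4 f=8, (2,2) g=3 f=6, (2,4) g=3 f=8, (3,2) g=2 f=6, (3,4) g=2 f=8, (4,2) g=1 f=6, (4,4) g=1 f=8]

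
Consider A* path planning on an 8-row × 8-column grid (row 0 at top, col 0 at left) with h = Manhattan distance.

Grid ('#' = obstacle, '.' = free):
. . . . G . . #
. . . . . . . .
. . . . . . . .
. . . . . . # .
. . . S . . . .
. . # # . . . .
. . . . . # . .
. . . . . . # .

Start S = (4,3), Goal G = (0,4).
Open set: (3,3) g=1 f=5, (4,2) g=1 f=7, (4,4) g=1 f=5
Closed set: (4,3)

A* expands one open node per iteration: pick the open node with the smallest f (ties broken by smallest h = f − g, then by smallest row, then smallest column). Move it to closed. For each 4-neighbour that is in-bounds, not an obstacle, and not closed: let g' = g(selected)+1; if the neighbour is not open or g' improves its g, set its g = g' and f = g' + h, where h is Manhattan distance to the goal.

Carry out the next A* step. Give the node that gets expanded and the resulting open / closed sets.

expanded=(3,3); open=[(2,3) g=2 f=5, (3,2) g=2 f=7, (3,4) g=2 f=5, (4,2) g=1 f=7, (4,4) g=1 f=5]; closed=[(3,3), (4,3)]

step 1: expand (3,3) (f=5, h=4) → closed; open now [(2,3) g=2 f=5, (3,2) g=2 f=7, (3,4) g=2 f=5, (4,2) g=1 f=7, (4,4) g=1 f=5]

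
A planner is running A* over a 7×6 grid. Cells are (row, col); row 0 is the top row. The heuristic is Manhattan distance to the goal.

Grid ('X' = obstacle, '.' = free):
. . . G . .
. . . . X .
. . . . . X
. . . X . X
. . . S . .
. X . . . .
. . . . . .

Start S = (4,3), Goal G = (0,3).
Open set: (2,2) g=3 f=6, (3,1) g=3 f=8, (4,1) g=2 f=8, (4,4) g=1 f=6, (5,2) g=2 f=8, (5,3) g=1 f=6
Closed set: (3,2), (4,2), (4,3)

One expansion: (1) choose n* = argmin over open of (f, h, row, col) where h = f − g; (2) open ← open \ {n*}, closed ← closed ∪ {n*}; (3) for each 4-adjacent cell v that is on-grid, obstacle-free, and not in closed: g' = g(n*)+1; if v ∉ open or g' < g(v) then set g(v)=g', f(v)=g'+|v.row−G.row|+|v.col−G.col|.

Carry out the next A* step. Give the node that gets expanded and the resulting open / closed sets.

step 1: expand (2,2) (f=6, h=3) → closed; open now [(1,2) g=4 f=6, (2,1) g=4 f=8, (2,3) g=4 f=6, (3,1) g=3 f=8, (4,1) g=2 f=8, (4,4) g=1 f=6, (5,2) g=2 f=8, (5,3) g=1 f=6]

expanded=(2,2); open=[(1,2) g=4 f=6, (2,1) g=4 f=8, (2,3) g=4 f=6, (3,1) g=3 f=8, (4,1) g=2 f=8, (4,4) g=1 f=6, (5,2) g=2 f=8, (5,3) g=1 f=6]; closed=[(2,2), (3,2), (4,2), (4,3)]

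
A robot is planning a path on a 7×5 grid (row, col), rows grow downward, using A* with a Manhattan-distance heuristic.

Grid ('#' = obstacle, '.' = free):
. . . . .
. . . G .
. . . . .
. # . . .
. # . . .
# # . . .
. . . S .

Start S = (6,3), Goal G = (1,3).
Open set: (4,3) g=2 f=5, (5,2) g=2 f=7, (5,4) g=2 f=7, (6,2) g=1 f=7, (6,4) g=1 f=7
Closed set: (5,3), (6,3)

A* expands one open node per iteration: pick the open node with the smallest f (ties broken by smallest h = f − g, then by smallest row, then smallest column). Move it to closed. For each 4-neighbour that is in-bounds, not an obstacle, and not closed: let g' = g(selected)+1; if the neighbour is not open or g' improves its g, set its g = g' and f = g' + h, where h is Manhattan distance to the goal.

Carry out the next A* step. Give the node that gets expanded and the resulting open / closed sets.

expanded=(4,3); open=[(3,3) g=3 f=5, (4,2) g=3 f=7, (4,4) g=3 f=7, (5,2) g=2 f=7, (5,4) g=2 f=7, (6,2) g=1 f=7, (6,4) g=1 f=7]; closed=[(4,3), (5,3), (6,3)]

step 1: expand (4,3) (f=5, h=3) → closed; open now [(3,3) g=3 f=5, (4,2) g=3 f=7, (4,4) g=3 f=7, (5,2) g=2 f=7, (5,4) g=2 f=7, (6,2) g=1 f=7, (6,4) g=1 f=7]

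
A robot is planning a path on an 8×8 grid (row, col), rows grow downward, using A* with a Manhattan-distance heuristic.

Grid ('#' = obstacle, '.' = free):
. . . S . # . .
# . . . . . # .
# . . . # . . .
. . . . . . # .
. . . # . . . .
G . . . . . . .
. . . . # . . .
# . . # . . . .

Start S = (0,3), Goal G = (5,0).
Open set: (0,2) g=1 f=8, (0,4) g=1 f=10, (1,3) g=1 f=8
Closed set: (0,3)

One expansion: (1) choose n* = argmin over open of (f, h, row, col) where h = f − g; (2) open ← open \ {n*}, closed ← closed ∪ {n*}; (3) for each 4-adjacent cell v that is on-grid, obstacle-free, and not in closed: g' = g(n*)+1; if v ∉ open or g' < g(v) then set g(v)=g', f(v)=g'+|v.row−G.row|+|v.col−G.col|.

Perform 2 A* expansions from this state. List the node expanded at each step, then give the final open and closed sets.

order=[(0,2) → (0,1)]; open=[(0,0) g=3 f=8, (0,4) g=1 f=10, (1,1) g=3 f=8, (1,2) g=2 f=8, (1,3) g=1 f=8]; closed=[(0,1), (0,2), (0,3)]

step 1: expand (0,2) (f=8, h=7) → closed; open now [(0,1) g=2 f=8, (0,4) g=1 f=10, (1,2) g=2 f=8, (1,3) g=1 f=8]
step 2: expand (0,1) (f=8, h=6) → closed; open now [(0,0) g=3 f=8, (0,4) g=1 f=10, (1,1) g=3 f=8, (1,2) g=2 f=8, (1,3) g=1 f=8]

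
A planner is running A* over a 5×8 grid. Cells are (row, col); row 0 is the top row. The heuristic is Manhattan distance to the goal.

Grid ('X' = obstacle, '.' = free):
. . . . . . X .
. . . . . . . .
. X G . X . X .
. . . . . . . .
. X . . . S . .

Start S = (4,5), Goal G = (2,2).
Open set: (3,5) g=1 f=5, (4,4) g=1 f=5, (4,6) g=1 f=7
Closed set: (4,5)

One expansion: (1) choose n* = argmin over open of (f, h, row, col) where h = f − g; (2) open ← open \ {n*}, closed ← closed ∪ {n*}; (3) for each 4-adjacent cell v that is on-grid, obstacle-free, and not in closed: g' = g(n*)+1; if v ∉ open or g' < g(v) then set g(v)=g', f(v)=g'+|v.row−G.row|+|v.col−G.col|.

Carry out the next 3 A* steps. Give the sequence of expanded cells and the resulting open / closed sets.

order=[(3,5) → (2,5) → (3,4)]; open=[(1,5) g=3 f=7, (3,3) g=3 f=5, (3,6) g=2 f=7, (4,4) g=1 f=5, (4,6) g=1 f=7]; closed=[(2,5), (3,4), (3,5), (4,5)]

step 1: expand (3,5) (f=5, h=4) → closed; open now [(2,5) g=2 f=5, (3,4) g=2 f=5, (3,6) g=2 f=7, (4,4) g=1 f=5, (4,6) g=1 f=7]
step 2: expand (2,5) (f=5, h=3) → closed; open now [(1,5) g=3 f=7, (3,4) g=2 f=5, (3,6) g=2 f=7, (4,4) g=1 f=5, (4,6) g=1 f=7]
step 3: expand (3,4) (f=5, h=3) → closed; open now [(1,5) g=3 f=7, (3,3) g=3 f=5, (3,6) g=2 f=7, (4,4) g=1 f=5, (4,6) g=1 f=7]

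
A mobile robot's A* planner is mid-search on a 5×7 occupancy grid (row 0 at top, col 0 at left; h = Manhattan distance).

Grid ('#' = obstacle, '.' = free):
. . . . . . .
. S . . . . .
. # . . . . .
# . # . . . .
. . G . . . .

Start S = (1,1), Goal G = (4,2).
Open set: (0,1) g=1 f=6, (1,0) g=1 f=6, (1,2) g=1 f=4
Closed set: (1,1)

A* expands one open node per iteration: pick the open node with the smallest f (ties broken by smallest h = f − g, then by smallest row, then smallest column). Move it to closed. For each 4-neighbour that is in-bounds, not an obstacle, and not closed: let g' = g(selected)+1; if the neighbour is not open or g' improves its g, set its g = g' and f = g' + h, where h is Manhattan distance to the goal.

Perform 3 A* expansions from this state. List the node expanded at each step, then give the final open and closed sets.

order=[(1,2) → (2,2) → (2,3)]; open=[(0,1) g=1 f=6, (0,2) g=2 f=6, (1,0) g=1 f=6, (1,3) g=2 f=6, (2,4) g=4 f=8, (3,3) g=4 f=6]; closed=[(1,1), (1,2), (2,2), (2,3)]

step 1: expand (1,2) (f=4, h=3) → closed; open now [(0,1) g=1 f=6, (0,2) g=2 f=6, (1,0) g=1 f=6, (1,3) g=2 f=6, (2,2) g=2 f=4]
step 2: expand (2,2) (f=4, h=2) → closed; open now [(0,1) g=1 f=6, (0,2) g=2 f=6, (1,0) g=1 f=6, (1,3) g=2 f=6, (2,3) g=3 f=6]
step 3: expand (2,3) (f=6, h=3) → closed; open now [(0,1) g=1 f=6, (0,2) g=2 f=6, (1,0) g=1 f=6, (1,3) g=2 f=6, (2,4) g=4 f=8, (3,3) g=4 f=6]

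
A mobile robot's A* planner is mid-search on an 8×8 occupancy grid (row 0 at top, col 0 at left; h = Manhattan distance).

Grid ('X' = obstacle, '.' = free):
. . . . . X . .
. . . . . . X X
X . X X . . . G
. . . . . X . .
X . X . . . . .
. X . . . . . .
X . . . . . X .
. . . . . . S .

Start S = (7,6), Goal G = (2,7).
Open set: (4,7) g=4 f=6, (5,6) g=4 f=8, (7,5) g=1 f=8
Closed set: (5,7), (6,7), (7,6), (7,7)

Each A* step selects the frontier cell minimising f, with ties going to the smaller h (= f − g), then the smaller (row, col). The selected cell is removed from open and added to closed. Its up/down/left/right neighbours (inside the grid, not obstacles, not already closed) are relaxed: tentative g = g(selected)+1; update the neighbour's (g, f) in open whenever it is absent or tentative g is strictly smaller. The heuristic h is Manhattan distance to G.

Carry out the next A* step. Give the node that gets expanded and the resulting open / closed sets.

step 1: expand (4,7) (f=6, h=2) → closed; open now [(3,7) g=5 f=6, (4,6) g=5 f=8, (5,6) g=4 f=8, (7,5) g=1 f=8]

expanded=(4,7); open=[(3,7) g=5 f=6, (4,6) g=5 f=8, (5,6) g=4 f=8, (7,5) g=1 f=8]; closed=[(4,7), (5,7), (6,7), (7,6), (7,7)]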